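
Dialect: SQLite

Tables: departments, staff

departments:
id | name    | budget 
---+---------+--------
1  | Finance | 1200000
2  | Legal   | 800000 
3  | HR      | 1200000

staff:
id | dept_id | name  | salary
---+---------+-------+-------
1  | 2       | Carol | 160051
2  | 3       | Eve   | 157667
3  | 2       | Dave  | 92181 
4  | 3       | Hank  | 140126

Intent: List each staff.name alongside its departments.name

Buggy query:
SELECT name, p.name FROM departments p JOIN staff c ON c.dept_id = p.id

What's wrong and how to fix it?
Bug: Both tables have a 'name' column; the unqualified reference is ambiguous

Fix: Prefix ambiguous columns with the table alias

Corrected query:
SELECT c.name, p.name FROM departments p JOIN staff c ON c.dept_id = p.id

Result:
name  | name 
------+------
Carol | Legal
Eve   | HR   
Dave  | Legal
Hank  | HR   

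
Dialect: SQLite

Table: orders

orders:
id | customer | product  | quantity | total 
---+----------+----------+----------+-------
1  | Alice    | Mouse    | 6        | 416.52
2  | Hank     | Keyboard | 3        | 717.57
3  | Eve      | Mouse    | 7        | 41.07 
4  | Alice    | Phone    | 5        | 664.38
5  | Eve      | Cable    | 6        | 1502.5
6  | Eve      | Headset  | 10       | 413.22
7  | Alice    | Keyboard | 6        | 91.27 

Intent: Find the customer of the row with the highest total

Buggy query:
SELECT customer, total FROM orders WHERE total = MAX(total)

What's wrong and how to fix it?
Bug: MAX(total) is an aggregate and cannot be used directly in WHERE

Fix: Wrap MAX in a scalar subquery so WHERE compares against a single value

Corrected query:
SELECT customer, total FROM orders WHERE total = (SELECT MAX(total) FROM orders)

Result:
customer | total 
---------+-------
Eve      | 1502.5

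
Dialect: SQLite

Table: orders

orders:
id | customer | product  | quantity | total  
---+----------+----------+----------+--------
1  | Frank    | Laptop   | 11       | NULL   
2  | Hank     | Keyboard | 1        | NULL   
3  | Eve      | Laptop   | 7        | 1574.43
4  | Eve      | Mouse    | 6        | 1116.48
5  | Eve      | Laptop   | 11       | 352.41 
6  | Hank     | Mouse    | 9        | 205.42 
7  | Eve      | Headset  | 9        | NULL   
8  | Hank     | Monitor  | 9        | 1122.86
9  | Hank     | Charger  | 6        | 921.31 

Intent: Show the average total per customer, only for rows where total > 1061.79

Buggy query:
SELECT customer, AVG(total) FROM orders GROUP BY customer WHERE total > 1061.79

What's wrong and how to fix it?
Bug: Row-level WHERE must come before GROUP BY in the clause order

Fix: Move the WHERE clause before GROUP BY

Corrected query:
SELECT customer, AVG(total) FROM orders WHERE total > 1061.79 GROUP BY customer

Result:
customer | AVG(total)
---------+-----------
Eve      | 1345.455  
Hank     | 1122.86   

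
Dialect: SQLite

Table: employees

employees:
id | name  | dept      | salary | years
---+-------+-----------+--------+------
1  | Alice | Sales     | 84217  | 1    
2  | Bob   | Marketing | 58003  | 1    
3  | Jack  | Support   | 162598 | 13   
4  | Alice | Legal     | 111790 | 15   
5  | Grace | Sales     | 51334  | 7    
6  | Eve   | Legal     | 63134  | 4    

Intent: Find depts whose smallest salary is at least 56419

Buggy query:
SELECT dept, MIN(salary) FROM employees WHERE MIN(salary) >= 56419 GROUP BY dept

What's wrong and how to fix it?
Bug: Aggregates like MIN are computed per group after WHERE runs

Fix: Replace WHERE with HAVING after the GROUP BY

Corrected query:
SELECT dept, MIN(salary) FROM employees GROUP BY dept HAVING MIN(salary) >= 56419

Result:
dept      | MIN(salary)
----------+------------
Legal     | 63134      
Marketing | 58003      
Support   | 162598     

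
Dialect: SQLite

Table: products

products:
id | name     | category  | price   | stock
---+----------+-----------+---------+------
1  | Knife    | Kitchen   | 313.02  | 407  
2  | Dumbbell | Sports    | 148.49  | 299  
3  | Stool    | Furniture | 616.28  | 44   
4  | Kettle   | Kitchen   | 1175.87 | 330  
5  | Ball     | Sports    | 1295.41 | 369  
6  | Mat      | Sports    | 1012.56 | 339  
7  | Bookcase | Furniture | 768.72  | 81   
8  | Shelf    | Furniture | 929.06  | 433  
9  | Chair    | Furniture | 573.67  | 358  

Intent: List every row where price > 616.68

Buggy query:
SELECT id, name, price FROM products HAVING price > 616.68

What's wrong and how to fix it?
Bug: HAVING filters the output of aggregation, but this query has no GROUP BY and no aggregate functions, so SQLite rejects it (HAVING clause on a non-aggregate query); the condition here is per row

Fix: Replace HAVING with WHERE since the condition applies to individual rows

Corrected query:
SELECT id, name, price FROM products WHERE price > 616.68

Result:
id | name     | price  
---+----------+--------
4  | Kettle   | 1175.87
5  | Ball     | 1295.41
6  | Mat      | 1012.56
7  | Bookcase | 768.72 
8  | Shelf    | 929.06 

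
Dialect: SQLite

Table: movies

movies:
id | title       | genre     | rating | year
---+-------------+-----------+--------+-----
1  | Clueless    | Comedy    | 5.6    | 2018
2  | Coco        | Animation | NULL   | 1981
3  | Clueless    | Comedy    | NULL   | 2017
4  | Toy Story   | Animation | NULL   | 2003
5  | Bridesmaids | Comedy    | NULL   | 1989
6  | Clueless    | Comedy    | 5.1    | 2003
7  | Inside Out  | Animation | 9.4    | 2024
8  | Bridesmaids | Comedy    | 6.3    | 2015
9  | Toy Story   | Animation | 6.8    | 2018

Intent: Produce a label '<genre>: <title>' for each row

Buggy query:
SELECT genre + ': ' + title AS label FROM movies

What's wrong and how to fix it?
Bug: SQLite uses || for string concatenation; + coerces text to numbers (yielding 0)

Fix: Use the || operator for string concatenation

Corrected query:
SELECT genre || ': ' || title AS label FROM movies

Result:
label                
---------------------
Comedy: Clueless     
Animation: Coco      
Comedy: Clueless     
Animation: Toy Story 
Comedy: Bridesmaids  
Comedy: Clueless     
Animation: Inside Out
Comedy: Bridesmaids  
Animation: Toy Story 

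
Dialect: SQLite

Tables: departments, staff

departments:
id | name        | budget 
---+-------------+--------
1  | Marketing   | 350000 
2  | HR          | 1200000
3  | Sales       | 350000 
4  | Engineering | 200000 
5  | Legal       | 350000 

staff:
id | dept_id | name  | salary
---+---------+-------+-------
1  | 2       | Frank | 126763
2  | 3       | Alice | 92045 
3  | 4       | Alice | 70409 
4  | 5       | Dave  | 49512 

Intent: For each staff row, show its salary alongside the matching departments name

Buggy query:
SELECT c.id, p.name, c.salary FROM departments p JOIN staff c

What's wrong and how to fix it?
Bug: Missing join condition: each staff row is matched to all departments rows instead of just its own

Fix: Add ON c.dept_id = p.id to the JOIN

Corrected query:
SELECT c.id, p.name, c.salary FROM departments p JOIN staff c ON c.dept_id = p.id

Result:
id | name        | salary
---+-------------+-------
1  | HR          | 126763
2  | Sales       | 92045 
3  | Engineering | 70409 
4  | Legal       | 49512 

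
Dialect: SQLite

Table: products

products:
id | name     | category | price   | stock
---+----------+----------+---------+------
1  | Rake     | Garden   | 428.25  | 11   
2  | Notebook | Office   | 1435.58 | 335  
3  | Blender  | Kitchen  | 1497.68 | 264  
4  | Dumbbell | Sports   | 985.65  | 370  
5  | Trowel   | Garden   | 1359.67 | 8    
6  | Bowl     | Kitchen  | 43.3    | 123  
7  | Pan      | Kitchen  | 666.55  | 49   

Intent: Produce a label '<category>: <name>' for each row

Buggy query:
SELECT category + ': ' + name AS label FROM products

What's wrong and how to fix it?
Bug: '+' is numeric addition; on text columns SQLite converts them to 0 instead of concatenating

Fix: Use the || operator for string concatenation

Corrected query:
SELECT category || ': ' || name AS label FROM products

Result:
label           
----------------
Garden: Rake    
Office: Notebook
Kitchen: Blender
Sports: Dumbbell
Garden: Trowel  
Kitchen: Bowl   
Kitchen: Pan    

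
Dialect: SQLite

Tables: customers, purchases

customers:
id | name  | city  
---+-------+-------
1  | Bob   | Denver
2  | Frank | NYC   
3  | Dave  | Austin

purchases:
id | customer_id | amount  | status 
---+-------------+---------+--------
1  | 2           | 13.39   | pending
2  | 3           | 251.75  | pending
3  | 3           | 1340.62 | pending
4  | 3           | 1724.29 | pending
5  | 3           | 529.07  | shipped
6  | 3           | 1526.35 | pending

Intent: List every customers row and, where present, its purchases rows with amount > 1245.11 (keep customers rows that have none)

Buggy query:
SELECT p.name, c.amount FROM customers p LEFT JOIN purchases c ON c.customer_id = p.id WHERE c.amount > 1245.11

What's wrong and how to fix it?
Bug: A WHERE condition on the right-hand table after LEFT JOIN drops unmatched parents

Fix: Move the right-table condition into the ON clause so unmatched parents are kept

Corrected query:
SELECT p.name, c.amount FROM customers p LEFT JOIN purchases c ON c.customer_id = p.id AND c.amount > 1245.11

Result:
name  | amount 
------+--------
Bob   | NULL   
Frank | NULL   
Dave  | 1340.62
Dave  | 1526.35
Dave  | 1724.29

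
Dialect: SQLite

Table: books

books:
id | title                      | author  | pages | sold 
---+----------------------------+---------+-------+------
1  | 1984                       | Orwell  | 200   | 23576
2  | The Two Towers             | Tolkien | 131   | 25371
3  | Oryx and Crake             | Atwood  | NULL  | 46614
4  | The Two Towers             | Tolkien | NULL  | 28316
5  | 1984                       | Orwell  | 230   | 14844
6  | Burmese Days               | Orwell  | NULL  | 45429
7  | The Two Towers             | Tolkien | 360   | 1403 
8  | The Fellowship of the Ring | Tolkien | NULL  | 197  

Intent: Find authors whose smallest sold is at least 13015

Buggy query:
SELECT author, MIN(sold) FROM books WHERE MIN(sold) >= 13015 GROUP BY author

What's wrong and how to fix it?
Bug: MIN() in WHERE is a misuse of aggregate

Fix: Replace WHERE with HAVING after the GROUP BY

Corrected query:
SELECT author, MIN(sold) FROM books GROUP BY author HAVING MIN(sold) >= 13015

Result:
author | MIN(sold)
-------+----------
Atwood | 46614    
Orwell | 14844    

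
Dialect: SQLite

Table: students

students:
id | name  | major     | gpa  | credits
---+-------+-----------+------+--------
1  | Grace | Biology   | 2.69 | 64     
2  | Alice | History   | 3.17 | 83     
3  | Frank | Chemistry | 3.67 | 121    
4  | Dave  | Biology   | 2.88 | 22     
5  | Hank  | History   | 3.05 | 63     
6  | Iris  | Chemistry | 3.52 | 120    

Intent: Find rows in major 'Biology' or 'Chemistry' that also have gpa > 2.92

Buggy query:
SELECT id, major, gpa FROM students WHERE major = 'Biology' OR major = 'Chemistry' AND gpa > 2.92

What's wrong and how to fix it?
Bug: Without parentheses, AND is evaluated before OR, so the gpa filter only applies to the 'Chemistry' branch

Fix: Group the OR with parentheses (or use IN), then AND the threshold

Corrected query:
SELECT id, major, gpa FROM students WHERE (major = 'Biology' OR major = 'Chemistry') AND gpa > 2.92

Result:
id | major     | gpa 
---+-----------+-----
3  | Chemistry | 3.67
6  | Chemistry | 3.52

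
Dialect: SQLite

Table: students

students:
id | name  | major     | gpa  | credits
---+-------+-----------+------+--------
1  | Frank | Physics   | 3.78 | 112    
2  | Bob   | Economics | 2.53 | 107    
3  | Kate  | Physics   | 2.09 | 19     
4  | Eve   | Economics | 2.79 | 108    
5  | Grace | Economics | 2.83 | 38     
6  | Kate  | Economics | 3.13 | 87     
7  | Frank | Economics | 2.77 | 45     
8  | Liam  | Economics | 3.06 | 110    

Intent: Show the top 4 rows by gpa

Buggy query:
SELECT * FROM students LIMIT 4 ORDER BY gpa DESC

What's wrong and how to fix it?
Bug: ORDER BY cannot follow LIMIT; LIMIT is the final clause

Fix: Sort with ORDER BY, then apply LIMIT

Corrected query:
SELECT * FROM students ORDER BY gpa DESC LIMIT 4

Result:
id | name  | major     | gpa  | credits
---+-------+-----------+------+--------
1  | Frank | Physics   | 3.78 | 112    
6  | Kate  | Economics | 3.13 | 87     
8  | Liam  | Economics | 3.06 | 110    
5  | Grace | Economics | 2.83 | 38     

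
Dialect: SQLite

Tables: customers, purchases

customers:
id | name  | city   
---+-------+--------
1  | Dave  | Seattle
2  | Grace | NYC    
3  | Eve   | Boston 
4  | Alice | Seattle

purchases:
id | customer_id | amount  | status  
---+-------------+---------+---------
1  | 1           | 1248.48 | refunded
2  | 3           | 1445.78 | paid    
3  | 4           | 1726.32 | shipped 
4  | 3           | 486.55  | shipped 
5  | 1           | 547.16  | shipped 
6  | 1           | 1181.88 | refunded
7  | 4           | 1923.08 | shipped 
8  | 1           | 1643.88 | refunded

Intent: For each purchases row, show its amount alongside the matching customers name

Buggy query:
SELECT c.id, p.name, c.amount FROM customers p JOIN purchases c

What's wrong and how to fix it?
Bug: Missing join condition: each purchases row is matched to all customers rows instead of just its own

Fix: Specify the join condition linking the foreign key to the parent id

Corrected query:
SELECT c.id, p.name, c.amount FROM customers p JOIN purchases c ON c.customer_id = p.id

Result:
id | name  | amount 
---+-------+--------
1  | Dave  | 1248.48
2  | Eve   | 1445.78
3  | Alice | 1726.32
4  | Eve   | 486.55 
5  | Dave  | 547.16 
6  | Dave  | 1181.88
7  | Alice | 1923.08
8  | Dave  | 1643.88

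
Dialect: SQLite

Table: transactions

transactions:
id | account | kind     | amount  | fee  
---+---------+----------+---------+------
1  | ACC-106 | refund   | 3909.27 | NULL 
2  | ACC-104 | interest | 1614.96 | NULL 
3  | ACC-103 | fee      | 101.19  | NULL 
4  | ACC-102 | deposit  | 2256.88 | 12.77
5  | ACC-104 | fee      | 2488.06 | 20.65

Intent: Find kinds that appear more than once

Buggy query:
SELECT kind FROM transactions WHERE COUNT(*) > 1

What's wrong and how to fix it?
Bug: WHERE can't reference COUNT(*); aggregates are computed after WHERE

Fix: GROUP BY kind, then filter groups with HAVING COUNT(*) > 1

Corrected query:
SELECT kind FROM transactions GROUP BY kind HAVING COUNT(*) > 1

Result:
kind
----
fee 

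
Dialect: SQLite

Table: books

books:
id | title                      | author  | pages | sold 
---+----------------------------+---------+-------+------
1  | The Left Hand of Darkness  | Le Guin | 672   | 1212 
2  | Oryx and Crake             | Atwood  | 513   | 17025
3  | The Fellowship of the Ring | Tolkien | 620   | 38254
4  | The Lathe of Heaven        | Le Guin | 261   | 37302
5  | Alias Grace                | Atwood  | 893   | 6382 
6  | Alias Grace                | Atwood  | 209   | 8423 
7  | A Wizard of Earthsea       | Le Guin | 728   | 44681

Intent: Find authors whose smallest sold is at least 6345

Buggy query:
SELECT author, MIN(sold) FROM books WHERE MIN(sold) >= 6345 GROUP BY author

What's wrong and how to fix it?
Bug: Aggregates like MIN are computed per group after WHERE runs

Fix: Replace WHERE with HAVING after the GROUP BY

Corrected query:
SELECT author, MIN(sold) FROM books GROUP BY author HAVING MIN(sold) >= 6345

Result:
author  | MIN(sold)
--------+----------
Atwood  | 6382     
Tolkien | 38254    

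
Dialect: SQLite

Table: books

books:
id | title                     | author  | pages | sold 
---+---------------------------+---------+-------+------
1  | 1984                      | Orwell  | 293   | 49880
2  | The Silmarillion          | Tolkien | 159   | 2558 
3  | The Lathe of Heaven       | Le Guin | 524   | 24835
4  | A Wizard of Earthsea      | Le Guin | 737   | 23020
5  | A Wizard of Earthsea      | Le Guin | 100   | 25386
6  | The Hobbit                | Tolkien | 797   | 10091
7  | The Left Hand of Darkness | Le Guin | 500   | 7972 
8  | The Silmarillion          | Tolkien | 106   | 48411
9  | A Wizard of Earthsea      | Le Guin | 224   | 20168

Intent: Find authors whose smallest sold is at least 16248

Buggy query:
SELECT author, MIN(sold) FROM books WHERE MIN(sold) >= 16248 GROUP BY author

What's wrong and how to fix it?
Bug: MIN() in WHERE is a misuse of aggregate

Fix: Use HAVING for the per-group MIN condition

Corrected query:
SELECT author, MIN(sold) FROM books GROUP BY author HAVING MIN(sold) >= 16248

Result:
author | MIN(sold)
-------+----------
Orwell | 49880    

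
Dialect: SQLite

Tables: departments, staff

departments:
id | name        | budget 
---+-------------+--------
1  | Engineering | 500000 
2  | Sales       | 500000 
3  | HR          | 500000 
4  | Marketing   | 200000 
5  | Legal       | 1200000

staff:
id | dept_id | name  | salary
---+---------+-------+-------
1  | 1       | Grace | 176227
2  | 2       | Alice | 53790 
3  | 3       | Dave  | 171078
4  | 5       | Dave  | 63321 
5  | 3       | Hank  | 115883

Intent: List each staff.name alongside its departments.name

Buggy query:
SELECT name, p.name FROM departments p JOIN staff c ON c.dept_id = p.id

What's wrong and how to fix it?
Bug: 'name' exists in both joined tables, so the database can't tell which one is meant

Fix: Prefix ambiguous columns with the table alias

Corrected query:
SELECT c.name, p.name FROM departments p JOIN staff c ON c.dept_id = p.id

Result:
name  | name       
------+------------
Grace | Engineering
Alice | Sales      
Dave  | HR         
Dave  | Legal      
Hank  | HR         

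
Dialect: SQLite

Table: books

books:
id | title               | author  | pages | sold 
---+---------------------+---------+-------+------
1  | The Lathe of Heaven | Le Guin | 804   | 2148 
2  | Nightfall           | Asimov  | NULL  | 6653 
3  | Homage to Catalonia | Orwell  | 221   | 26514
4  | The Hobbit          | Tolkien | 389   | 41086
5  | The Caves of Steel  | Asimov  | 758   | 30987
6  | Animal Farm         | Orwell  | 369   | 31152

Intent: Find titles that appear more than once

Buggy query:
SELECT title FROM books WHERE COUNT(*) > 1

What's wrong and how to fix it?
Bug: WHERE can't reference COUNT(*); aggregates are computed after WHERE

Fix: Group first, then use HAVING for the count condition

Corrected query:
SELECT title FROM books GROUP BY title HAVING COUNT(*) > 1

Result:
(no rows)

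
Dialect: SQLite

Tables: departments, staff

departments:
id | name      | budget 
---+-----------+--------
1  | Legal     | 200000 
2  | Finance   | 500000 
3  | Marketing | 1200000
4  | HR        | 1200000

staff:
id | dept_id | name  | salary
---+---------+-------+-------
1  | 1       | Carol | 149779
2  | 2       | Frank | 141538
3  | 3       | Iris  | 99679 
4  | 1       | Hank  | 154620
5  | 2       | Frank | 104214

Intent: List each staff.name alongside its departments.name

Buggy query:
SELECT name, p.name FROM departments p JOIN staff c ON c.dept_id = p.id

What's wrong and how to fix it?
Bug: Both tables have a 'name' column; the unqualified reference is ambiguous

Fix: Prefix ambiguous columns with the table alias

Corrected query:
SELECT c.name, p.name FROM departments p JOIN staff c ON c.dept_id = p.id

Result:
name  | name     
------+----------
Carol | Legal    
Frank | Finance  
Iris  | Marketing
Hank  | Legal    
Frank | Finance  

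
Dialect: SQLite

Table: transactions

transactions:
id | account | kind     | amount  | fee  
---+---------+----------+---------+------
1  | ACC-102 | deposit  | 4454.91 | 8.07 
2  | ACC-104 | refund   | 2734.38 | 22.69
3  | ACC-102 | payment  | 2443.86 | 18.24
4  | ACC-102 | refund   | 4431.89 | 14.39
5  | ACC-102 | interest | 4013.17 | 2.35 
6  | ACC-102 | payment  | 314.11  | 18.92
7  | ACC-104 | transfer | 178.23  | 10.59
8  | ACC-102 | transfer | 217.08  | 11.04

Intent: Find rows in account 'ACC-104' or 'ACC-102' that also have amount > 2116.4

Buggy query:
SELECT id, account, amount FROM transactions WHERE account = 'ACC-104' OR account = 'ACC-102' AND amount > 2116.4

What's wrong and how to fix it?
Bug: AND binds tighter than OR, so this parses as account = 'ACC-104' OR (account = 'ACC-102' AND amount > 2116.4)

Fix: Group the OR with parentheses (or use IN), then AND the threshold

Corrected query:
SELECT id, account, amount FROM transactions WHERE (account = 'ACC-104' OR account = 'ACC-102') AND amount > 2116.4

Result:
id | account | amount 
---+---------+--------
1  | ACC-102 | 4454.91
2  | ACC-104 | 2734.38
3  | ACC-102 | 2443.86
4  | ACC-102 | 4431.89
5  | ACC-102 | 4013.17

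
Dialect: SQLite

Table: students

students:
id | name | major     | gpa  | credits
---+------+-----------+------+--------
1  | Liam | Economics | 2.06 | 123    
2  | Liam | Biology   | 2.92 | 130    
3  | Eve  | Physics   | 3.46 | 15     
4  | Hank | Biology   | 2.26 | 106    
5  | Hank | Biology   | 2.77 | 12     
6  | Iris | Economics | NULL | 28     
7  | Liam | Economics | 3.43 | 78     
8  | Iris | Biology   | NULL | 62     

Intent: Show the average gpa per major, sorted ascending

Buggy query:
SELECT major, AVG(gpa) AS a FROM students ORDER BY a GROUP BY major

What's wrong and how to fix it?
Bug: ORDER BY appears before GROUP BY; SQL clause order requires GROUP BY first

Fix: Move ORDER BY to the end, after GROUP BY

Corrected query:
SELECT major, AVG(gpa) AS a FROM students GROUP BY major ORDER BY a

Result:
major     | a    
----------+------
Biology   | 2.65 
Economics | 2.745
Physics   | 3.46 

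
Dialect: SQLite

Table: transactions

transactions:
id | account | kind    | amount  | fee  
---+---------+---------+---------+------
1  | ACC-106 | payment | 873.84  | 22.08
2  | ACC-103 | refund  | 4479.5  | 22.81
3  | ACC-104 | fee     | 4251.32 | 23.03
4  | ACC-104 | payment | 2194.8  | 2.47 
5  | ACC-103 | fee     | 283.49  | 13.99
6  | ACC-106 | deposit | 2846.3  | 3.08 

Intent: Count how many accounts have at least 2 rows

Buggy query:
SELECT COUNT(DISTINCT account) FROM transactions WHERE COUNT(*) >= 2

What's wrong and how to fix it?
Bug: WHERE filters individual rows, not groups, so a group-level COUNT is invalid there

Fix: Group first with HAVING COUNT(*) >= 2, then COUNT the resulting groups

Corrected query:
SELECT COUNT(*) FROM (SELECT account FROM transactions GROUP BY account HAVING COUNT(*) >= 2)

Result:
COUNT(*)
--------
3       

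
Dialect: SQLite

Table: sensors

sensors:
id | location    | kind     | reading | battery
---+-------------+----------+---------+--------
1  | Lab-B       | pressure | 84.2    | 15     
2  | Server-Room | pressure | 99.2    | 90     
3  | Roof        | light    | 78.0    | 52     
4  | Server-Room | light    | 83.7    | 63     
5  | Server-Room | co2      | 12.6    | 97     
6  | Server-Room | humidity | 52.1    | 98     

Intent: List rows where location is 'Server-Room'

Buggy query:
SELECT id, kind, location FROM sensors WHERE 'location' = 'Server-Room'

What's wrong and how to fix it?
Bug: Single quotes denote string literals in SQL; the column name is being compared as a constant string

Fix: Reference the column as location without single quotes

Corrected query:
SELECT id, kind, location FROM sensors WHERE location = 'Server-Room'

Result:
id | kind     | location   
---+----------+------------
2  | pressure | Server-Room
4  | light    | Server-Room
5  | co2      | Server-Room
6  | humidity | Server-Room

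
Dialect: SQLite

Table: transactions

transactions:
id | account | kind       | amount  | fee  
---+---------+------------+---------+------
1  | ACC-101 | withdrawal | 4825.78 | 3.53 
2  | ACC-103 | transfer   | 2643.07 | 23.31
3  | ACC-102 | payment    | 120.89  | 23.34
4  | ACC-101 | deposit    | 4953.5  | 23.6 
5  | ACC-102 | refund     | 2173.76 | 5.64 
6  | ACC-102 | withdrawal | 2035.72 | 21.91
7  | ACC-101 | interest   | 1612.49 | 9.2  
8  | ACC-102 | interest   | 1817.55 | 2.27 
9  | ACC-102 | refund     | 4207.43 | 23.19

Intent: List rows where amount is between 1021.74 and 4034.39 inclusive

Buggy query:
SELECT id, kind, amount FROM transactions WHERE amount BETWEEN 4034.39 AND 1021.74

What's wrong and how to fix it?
Bug: BETWEEN expects the lower bound first; with 4034.39 AND 1021.74 the range is empty

Fix: Write BETWEEN 1021.74 AND 4034.39

Corrected query:
SELECT id, kind, amount FROM transactions WHERE amount BETWEEN 1021.74 AND 4034.39

Result:
id | kind       | amount 
---+------------+--------
2  | transfer   | 2643.07
5  | refund     | 2173.76
6  | withdrawal | 2035.72
7  | interest   | 1612.49
8  | interest   | 1817.55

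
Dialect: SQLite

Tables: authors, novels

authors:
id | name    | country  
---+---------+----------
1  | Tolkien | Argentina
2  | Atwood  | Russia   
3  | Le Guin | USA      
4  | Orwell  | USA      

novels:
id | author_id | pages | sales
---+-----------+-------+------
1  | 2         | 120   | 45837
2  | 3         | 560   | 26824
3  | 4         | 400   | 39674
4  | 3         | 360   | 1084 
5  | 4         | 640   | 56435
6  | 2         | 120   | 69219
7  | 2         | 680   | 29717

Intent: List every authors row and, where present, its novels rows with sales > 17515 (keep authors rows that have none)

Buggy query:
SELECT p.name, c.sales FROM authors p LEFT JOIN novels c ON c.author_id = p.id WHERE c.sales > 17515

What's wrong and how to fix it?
Bug: Filtering c.sales in WHERE discards the NULL rows produced by LEFT JOIN, turning it into an inner join

Fix: Move the right-table condition into the ON clause so unmatched parents are kept

Corrected query:
SELECT p.name, c.sales FROM authors p LEFT JOIN novels c ON c.author_id = p.id AND c.sales > 17515

Result:
name    | sales
--------+------
Tolkien | NULL 
Atwood  | 29717
Atwood  | 45837
Atwood  | 69219
Le Guin | 26824
Orwell  | 39674
Orwell  | 56435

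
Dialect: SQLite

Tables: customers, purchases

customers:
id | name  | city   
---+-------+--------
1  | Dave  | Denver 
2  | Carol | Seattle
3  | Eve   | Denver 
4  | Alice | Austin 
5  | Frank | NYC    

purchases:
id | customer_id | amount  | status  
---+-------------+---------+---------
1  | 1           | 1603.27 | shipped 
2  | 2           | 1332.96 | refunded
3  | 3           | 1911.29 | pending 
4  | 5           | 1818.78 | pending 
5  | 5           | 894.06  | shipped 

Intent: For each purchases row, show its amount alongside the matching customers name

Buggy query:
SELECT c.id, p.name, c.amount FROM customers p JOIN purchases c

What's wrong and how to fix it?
Bug: Missing join condition: each purchases row is matched to all customers rows instead of just its own

Fix: Specify the join condition linking the foreign key to the parent id

Corrected query:
SELECT c.id, p.name, c.amount FROM customers p JOIN purchases c ON c.customer_id = p.id

Result:
id | name  | amount 
---+-------+--------
1  | Dave  | 1603.27
2  | Carol | 1332.96
3  | Eve   | 1911.29
4  | Frank | 1818.78
5  | Frank | 894.06 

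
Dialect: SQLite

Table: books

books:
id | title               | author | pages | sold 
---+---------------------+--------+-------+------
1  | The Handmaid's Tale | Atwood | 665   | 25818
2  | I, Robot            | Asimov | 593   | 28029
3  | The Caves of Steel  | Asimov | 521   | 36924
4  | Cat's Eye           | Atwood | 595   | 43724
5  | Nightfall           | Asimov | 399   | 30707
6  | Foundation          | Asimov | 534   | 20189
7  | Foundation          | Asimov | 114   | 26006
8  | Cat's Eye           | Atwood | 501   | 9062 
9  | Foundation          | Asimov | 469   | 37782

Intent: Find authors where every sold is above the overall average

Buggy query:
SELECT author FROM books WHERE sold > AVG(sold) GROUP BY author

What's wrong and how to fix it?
Bug: WHERE evaluates per row before aggregation, so AVG() is unavailable

Fix: Compute the overall average in a scalar subquery and compare each group's MIN against it in HAVING

Corrected query:
SELECT author FROM books GROUP BY author HAVING MIN(sold) > (SELECT AVG(sold) FROM books)

Result:
(no rows)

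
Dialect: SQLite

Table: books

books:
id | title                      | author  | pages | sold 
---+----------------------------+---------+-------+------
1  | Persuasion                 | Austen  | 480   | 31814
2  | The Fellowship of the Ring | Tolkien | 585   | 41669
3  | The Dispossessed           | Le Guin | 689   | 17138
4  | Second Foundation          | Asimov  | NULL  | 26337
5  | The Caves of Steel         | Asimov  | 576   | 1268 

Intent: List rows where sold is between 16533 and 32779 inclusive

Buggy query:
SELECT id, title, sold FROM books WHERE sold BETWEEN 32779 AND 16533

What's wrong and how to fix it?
Bug: The bounds are reversed; BETWEEN a AND b requires a <= b to match anything

Fix: Swap the bounds so the smaller value comes first

Corrected query:
SELECT id, title, sold FROM books WHERE sold BETWEEN 16533 AND 32779

Result:
id | title             | sold 
---+-------------------+------
1  | Persuasion        | 31814
3  | The Dispossessed  | 17138
4  | Second Foundation | 26337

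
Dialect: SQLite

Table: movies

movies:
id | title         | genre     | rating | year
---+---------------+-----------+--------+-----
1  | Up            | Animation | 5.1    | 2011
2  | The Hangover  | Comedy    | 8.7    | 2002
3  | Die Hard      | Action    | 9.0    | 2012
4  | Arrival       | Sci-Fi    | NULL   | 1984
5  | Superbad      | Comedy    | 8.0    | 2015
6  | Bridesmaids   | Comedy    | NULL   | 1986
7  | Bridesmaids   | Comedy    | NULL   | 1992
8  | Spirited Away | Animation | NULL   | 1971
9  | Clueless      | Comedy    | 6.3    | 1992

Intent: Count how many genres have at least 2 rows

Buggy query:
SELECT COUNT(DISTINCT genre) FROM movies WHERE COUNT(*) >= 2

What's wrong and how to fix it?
Bug: WHERE filters individual rows, not groups, so a group-level COUNT is invalid there

Fix: Use a subquery that GROUPs and filters with HAVING, then count its rows

Corrected query:
SELECT COUNT(*) FROM (SELECT genre FROM movies GROUP BY genre HAVING COUNT(*) >= 2)

Result:
COUNT(*)
--------
2       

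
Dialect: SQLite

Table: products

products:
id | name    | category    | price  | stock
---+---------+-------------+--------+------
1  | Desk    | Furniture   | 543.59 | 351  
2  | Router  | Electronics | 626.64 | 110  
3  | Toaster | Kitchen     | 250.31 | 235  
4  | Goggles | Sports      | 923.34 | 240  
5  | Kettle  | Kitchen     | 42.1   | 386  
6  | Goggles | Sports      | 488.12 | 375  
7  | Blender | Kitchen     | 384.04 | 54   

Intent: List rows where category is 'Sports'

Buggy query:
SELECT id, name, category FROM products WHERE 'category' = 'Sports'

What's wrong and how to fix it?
Bug: 'category' in single quotes is a string literal, not the column; the comparison is literal-vs-literal and never true

Fix: Remove the quotes around the column name (or use double quotes for an identifier)

Corrected query:
SELECT id, name, category FROM products WHERE category = 'Sports'

Result:
id | name    | category
---+---------+---------
4  | Goggles | Sports  
6  | Goggles | Sports  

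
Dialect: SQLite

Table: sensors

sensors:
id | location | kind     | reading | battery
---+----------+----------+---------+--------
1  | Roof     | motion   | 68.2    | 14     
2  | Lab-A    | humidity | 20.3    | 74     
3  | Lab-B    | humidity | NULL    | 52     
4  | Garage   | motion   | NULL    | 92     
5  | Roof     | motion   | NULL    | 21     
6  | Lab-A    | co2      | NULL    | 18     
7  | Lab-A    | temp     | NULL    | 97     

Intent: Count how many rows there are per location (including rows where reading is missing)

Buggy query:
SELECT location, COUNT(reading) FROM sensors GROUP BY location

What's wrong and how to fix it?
Bug: COUNT(column) counts non-NULL values only; rows with NULL reading aren't counted

Fix: Replace COUNT(reading) with COUNT(*)

Corrected query:
SELECT location, COUNT(*) FROM sensors GROUP BY location

Result:
location | COUNT(*)
---------+---------
Garage   | 1       
Lab-A    | 3       
Lab-B    | 1       
Roof     | 2       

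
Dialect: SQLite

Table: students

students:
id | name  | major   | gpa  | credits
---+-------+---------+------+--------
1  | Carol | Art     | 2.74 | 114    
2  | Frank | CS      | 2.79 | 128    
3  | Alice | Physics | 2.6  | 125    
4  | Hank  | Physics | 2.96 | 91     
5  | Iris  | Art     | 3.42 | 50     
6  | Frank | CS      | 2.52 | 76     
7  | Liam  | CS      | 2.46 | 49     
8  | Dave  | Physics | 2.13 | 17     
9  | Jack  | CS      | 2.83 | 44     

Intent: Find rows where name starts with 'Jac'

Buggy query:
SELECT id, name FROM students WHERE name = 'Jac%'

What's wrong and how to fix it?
Bug: '=' compares the literal string including the % character; pattern matching needs LIKE

Fix: Replace '=' with LIKE so 'Jac%' is treated as a pattern

Corrected query:
SELECT id, name FROM students WHERE name LIKE 'Jac%'

Result:
id | name
---+-----
9  | Jack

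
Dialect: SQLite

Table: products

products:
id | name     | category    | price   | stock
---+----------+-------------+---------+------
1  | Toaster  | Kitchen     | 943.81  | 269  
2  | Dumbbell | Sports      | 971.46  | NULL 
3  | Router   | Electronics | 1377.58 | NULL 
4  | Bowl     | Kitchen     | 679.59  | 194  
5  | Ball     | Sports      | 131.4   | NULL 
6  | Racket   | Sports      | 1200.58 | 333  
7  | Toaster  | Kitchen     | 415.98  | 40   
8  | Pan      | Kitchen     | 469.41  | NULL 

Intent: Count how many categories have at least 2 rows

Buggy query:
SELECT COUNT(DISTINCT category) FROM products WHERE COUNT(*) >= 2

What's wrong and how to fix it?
Bug: COUNT(*) cannot appear in WHERE; the per-group count doesn't exist yet

Fix: Use a subquery that GROUPs and filters with HAVING, then count its rows

Corrected query:
SELECT COUNT(*) FROM (SELECT category FROM products GROUP BY category HAVING COUNT(*) >= 2)

Result:
COUNT(*)
--------
2       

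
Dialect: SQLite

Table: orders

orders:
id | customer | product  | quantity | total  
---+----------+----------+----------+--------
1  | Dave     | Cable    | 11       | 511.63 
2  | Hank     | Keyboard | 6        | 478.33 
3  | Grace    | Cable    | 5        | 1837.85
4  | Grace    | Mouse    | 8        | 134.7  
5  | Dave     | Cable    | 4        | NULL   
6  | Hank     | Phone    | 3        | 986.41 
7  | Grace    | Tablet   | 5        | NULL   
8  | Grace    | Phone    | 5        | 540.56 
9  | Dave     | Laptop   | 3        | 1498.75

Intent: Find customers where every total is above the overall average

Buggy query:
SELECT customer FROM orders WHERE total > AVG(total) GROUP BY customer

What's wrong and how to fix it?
Bug: WHERE evaluates per row before aggregation, so AVG() is unavailable

Fix: Compute the overall average in a scalar subquery and compare each group's MIN against it in HAVING

Corrected query:
SELECT customer FROM orders GROUP BY customer HAVING MIN(total) > (SELECT AVG(total) FROM orders)

Result:
(no rows)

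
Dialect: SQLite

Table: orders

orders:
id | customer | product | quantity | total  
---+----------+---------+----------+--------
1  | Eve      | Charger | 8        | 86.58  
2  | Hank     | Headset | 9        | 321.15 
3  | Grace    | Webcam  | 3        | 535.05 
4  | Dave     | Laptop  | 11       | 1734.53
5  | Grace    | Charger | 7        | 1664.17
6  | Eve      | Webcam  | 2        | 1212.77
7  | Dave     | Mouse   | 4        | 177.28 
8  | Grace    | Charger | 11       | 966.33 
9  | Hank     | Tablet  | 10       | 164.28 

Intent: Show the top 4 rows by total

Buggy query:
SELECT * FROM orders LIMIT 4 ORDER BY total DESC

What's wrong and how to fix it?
Bug: ORDER BY cannot follow LIMIT; LIMIT is the final clause

Fix: Sort with ORDER BY, then apply LIMIT

Corrected query:
SELECT * FROM orders ORDER BY total DESC LIMIT 4

Result:
id | customer | product | quantity | total  
---+----------+---------+----------+--------
4  | Dave     | Laptop  | 11       | 1734.53
5  | Grace    | Charger | 7        | 1664.17
6  | Eve      | Webcam  | 2        | 1212.77
8  | Grace    | Charger | 11       | 966.33 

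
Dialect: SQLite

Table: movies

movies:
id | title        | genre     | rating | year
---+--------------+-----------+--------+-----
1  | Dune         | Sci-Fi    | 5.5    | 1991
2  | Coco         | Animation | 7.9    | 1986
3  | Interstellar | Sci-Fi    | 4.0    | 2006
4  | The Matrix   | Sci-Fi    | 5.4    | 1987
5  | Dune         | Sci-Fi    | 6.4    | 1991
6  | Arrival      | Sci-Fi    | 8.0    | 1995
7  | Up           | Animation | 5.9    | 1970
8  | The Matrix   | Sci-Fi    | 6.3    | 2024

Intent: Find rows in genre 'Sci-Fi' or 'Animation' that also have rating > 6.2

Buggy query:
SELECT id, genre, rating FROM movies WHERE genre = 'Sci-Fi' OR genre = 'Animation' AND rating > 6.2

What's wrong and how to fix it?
Bug: AND binds tighter than OR, so this parses as genre = 'Sci-Fi' OR (genre = 'Animation' AND rating > 6.2)

Fix: Group the OR with parentheses (or use IN), then AND the threshold

Corrected query:
SELECT id, genre, rating FROM movies WHERE (genre = 'Sci-Fi' OR genre = 'Animation') AND rating > 6.2

Result:
id | genre     | rating
---+-----------+-------
2  | Animation | 7.9   
5  | Sci-Fi    | 6.4   
6  | Sci-Fi    | 8     
8  | Sci-Fi    | 6.3   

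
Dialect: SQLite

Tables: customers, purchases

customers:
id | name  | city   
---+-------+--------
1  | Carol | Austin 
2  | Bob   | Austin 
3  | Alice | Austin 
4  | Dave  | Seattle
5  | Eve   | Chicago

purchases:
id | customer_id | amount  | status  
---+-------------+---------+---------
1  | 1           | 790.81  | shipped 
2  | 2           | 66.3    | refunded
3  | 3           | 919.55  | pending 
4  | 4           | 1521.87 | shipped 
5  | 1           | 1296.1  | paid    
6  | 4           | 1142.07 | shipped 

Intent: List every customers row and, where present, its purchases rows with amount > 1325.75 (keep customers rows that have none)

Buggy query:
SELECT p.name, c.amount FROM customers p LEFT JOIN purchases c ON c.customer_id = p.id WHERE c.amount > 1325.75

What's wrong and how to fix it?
Bug: Filtering c.amount in WHERE discards the NULL rows produced by LEFT JOIN, turning it into an inner join

Fix: Move the right-table condition into the ON clause so unmatched parents are kept

Corrected query:
SELECT p.name, c.amount FROM customers p LEFT JOIN purchases c ON c.customer_id = p.id AND c.amount > 1325.75

Result:
name  | amount 
------+--------
Carol | NULL   
Bob   | NULL   
Alice | NULL   
Dave  | 1521.87
Eve   | NULL   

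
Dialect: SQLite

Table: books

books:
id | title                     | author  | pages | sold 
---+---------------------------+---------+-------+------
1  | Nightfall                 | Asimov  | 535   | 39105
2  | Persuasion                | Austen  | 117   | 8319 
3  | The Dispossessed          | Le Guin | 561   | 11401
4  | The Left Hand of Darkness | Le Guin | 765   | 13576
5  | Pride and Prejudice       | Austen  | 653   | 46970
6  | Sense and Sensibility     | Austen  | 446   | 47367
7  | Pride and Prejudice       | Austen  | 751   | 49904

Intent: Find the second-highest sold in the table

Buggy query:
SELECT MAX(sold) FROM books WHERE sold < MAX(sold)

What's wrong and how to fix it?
Bug: MAX(sold) on the right of the comparison is an aggregate-in-WHERE error

Fix: Put the inner MAX in a scalar subquery

Corrected query:
SELECT MAX(sold) FROM books WHERE sold < (SELECT MAX(sold) FROM books)

Result:
MAX(sold)
---------
47367    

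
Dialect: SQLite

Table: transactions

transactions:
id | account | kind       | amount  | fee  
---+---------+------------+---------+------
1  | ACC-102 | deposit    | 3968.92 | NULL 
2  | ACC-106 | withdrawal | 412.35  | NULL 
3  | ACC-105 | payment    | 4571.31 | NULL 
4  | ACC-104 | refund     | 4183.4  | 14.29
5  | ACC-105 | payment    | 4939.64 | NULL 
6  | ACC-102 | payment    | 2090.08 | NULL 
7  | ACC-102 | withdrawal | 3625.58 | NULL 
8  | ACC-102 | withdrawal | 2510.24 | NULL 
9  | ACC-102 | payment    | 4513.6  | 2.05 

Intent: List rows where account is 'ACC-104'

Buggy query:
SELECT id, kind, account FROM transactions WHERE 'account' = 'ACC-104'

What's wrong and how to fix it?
Bug: Single quotes denote string literals in SQL; the column name is being compared as a constant string

Fix: Remove the quotes around the column name (or use double quotes for an identifier)

Corrected query:
SELECT id, kind, account FROM transactions WHERE account = 'ACC-104'

Result:
id | kind   | account
---+--------+--------
4  | refund | ACC-104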